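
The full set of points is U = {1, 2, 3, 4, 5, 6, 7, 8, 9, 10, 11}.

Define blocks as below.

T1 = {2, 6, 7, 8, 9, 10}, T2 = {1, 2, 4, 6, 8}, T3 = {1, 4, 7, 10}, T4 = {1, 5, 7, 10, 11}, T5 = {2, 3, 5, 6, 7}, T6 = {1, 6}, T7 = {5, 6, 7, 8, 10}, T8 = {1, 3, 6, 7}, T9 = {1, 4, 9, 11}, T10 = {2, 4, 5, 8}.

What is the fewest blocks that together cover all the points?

Take {T1, T5, T9}. Their union is {1, 2, 3, 4, 5, 6, 7, 8, 9, 10, 11}, which is all 11 points.
No 2 of the 10 blocks cover everything (all 45 combinations miss at least one point), so 3 is optimal.

3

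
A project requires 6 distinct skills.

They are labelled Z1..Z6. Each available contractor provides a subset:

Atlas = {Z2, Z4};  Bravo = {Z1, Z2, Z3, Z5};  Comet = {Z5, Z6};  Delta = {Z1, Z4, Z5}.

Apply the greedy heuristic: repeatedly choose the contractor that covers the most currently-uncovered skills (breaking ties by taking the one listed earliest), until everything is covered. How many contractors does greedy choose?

3

Greedy: pick Bravo (covers 4 new) → pick Atlas (covers 1 new) → pick Comet (covers 1 new). Total picks: 3.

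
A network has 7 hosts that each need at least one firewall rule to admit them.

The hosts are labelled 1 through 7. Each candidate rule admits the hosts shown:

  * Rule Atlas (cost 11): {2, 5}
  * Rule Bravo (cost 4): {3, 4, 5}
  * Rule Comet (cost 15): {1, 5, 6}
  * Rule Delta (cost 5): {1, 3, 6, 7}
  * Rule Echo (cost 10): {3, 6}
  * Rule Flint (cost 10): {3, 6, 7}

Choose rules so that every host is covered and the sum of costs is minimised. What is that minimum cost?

20

Atlas, Bravo, Delta together cover every host (Atlas ∪ Bravo ∪ Delta = {1, 2, 3, 4, 5, 6, 7}); total cost 11 + 4 + 5 = 20.
No covering selection has total cost below 20.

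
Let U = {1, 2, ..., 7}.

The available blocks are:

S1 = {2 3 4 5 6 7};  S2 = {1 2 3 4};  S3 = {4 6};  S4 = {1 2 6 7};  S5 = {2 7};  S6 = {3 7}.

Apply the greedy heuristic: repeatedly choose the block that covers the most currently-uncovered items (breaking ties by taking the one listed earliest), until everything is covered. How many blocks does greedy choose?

2

Greedy: pick S1 (covers 6 new) → pick S2 (covers 1 new). Total picks: 2.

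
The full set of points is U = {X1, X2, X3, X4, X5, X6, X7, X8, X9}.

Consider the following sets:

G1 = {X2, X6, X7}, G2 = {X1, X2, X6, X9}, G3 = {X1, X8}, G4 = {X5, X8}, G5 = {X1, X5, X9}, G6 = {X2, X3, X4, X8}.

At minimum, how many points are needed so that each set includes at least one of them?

3

The 3 points {X1, X7, X8} hit every set.
No choice of 2 points meets every set, so 3 is the minimum.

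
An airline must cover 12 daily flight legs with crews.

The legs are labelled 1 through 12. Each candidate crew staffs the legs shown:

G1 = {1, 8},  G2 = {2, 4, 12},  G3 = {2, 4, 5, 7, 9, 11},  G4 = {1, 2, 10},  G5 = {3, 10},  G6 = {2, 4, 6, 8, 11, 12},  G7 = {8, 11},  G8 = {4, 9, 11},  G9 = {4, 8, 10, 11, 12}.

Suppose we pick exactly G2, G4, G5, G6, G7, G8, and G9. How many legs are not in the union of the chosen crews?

2

Union of G2, G4, G5, G6, G7, G8, G9 = {1, 2, 3, 4, 6, 8, 9, 10, 11, 12}.
Not covered: 5, 7 — 2 legs.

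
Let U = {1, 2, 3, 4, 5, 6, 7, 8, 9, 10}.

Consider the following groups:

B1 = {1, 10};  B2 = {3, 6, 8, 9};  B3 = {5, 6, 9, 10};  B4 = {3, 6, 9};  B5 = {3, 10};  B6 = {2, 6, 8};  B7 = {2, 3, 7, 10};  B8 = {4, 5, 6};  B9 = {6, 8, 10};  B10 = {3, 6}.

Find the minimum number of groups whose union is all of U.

4

Take {B1, B2, B7, B8}. Their union is {1, 2, 3, 4, 5, 6, 7, 8, 9, 10}, which is all 10 items.
No 3 of the 10 groups cover everything (all 120 combinations miss at least one item), so 4 is optimal.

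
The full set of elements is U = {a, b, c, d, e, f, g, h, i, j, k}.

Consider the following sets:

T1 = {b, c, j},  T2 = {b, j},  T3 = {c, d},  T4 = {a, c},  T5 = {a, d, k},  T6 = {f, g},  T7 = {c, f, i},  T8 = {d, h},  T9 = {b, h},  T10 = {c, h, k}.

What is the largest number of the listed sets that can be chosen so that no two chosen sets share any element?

T2, T4, T6, T8 are pairwise disjoint (T2={b,j}; T4={a,c}; T6={f,g}; T8={d,h}).
Every remaining set overlaps one of these, and no 5 of the listed sets are pairwise disjoint, so 4 is the maximum.

4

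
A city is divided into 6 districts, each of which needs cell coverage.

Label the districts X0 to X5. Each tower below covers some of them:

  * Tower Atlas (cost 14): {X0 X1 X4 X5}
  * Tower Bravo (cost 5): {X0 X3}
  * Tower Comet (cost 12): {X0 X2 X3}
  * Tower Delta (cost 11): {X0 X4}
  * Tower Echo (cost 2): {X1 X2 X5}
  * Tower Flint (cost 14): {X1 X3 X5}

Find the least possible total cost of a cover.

Bravo, Delta, Echo together cover every district (Bravo ∪ Delta ∪ Echo = {X0, X1, X2, X3, X4, X5}); total cost 5 + 11 + 2 = 18.
No covering selection has total cost below 18.

18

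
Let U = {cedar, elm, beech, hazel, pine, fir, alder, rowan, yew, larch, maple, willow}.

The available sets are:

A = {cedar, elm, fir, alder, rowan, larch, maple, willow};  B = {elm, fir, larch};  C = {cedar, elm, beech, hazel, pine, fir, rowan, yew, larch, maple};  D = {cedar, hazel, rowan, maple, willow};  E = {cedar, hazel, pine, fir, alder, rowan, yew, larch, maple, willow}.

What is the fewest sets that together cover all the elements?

Take {C, E}. Their union is {cedar, elm, beech, hazel, pine, fir, alder, rowan, yew, larch, maple, willow}, which is all 12 elements.
No single set has all 12 elements (the largest, C, has 10), so 2 is optimal.

2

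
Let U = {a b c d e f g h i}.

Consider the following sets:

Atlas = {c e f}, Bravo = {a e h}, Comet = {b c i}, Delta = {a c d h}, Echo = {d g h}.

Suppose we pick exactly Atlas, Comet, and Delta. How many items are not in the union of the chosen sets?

Union of Atlas, Comet, Delta = {a, b, c, d, e, f, h, i}.
Not covered: g — 1 item.

1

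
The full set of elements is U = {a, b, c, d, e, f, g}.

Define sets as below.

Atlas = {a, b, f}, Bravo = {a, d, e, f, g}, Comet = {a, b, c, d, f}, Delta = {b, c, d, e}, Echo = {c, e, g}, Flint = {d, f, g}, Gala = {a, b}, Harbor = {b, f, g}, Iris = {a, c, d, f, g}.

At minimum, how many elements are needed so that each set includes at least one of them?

H = {b, g} meets every set (each contains at least one member of H), and |H| = 2.
The sets Flint, Gala are pairwise disjoint, so any hitting set needs a separate element for each — at least 2. Hence 2 is optimal.

2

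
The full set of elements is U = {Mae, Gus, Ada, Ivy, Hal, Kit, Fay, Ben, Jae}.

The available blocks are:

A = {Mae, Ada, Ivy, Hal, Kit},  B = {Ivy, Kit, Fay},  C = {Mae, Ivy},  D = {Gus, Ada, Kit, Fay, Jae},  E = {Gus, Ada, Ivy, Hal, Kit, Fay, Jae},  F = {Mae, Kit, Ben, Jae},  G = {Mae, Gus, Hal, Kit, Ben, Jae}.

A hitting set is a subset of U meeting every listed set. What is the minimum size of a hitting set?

Take H = {Ivy, Jae}. Each listed block contains at least one of these, so H is a hitting set of size 2.
The blocks C, D are pairwise disjoint, so any hitting set needs a separate element for each — at least 2. Hence 2 is optimal.

2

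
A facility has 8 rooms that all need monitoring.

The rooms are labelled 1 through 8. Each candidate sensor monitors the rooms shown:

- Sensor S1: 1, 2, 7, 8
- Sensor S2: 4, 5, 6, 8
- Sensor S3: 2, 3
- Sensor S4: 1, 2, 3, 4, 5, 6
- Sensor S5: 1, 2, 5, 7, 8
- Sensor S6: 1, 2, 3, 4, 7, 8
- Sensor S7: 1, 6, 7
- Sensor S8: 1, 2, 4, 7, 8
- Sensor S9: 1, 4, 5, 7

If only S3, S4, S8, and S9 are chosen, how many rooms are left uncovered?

Union of S3, S4, S8, S9 = {1, 2, 3, 4, 5, 6, 7, 8} — that's every room, so 0 are uncovered.

0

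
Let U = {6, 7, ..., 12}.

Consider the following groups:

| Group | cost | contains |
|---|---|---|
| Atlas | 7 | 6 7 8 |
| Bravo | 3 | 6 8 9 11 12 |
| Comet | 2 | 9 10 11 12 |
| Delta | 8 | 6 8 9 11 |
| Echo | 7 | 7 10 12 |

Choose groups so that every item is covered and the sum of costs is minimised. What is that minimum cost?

9

Atlas, Comet together cover every item (Atlas ∪ Comet = {6, 7, 8, 9, 10, 11, 12}); total cost 7 + 2 = 9.
The greedy pick Comet, Bravo, Atlas costs 12; no covering selection beats 9.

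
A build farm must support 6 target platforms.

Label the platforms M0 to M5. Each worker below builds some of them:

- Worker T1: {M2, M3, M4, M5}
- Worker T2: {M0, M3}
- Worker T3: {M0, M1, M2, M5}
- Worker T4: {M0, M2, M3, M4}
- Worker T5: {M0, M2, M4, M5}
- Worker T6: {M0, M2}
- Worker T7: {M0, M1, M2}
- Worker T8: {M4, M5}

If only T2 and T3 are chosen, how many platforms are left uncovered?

1

Union of T2, T3 = {M0, M1, M2, M3, M5}.
Not covered: M4 — 1 platform.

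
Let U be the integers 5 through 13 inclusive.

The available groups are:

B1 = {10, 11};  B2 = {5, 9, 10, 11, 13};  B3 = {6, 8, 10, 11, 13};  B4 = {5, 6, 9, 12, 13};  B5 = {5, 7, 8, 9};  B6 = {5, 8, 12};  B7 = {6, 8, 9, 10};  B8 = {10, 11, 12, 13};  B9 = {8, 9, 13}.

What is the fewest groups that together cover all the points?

3

B4, B5, and B8 cover everything between them: the union {5, 6, 7, 8, 9, 10, 11, 12, 13} is all of U.
Only B5 contains 7, so B5 is forced; the remaining 5 points need at least 2 more groups (each remaining group adds at most 4) — so at least 3 groups are needed, and 3 is optimal.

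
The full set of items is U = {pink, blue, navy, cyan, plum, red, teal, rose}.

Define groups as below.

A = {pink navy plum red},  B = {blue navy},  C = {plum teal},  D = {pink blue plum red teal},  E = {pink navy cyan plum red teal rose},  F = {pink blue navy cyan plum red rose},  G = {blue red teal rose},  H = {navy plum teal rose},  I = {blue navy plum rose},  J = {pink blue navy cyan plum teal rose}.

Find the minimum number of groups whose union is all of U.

Take {F, G}. Their union is {pink, blue, navy, cyan, plum, red, teal, rose}, which is all 8 items.
No single group has all 8 items (the largest, E, has 7), so 2 is optimal.

2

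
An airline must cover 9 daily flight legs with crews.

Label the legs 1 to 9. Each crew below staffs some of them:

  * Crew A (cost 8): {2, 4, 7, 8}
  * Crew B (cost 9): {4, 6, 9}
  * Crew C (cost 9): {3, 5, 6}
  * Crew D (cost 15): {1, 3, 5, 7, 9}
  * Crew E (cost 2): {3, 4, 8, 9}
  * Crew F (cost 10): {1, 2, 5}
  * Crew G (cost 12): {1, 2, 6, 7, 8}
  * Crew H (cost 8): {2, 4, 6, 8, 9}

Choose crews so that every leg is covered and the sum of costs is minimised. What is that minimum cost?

C, E, G together cover every leg (C ∪ E ∪ G = {1, 2, 3, 4, 5, 6, 7, 8, 9}); total cost 9 + 2 + 12 = 23.
No covering selection has total cost below 23.

23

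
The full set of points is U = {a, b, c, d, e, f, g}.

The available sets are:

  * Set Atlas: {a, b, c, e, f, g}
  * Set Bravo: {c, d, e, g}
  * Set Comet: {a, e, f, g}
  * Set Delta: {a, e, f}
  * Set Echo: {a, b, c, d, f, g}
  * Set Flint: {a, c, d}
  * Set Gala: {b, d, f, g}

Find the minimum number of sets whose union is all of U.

2

Take {Delta, Echo}. Their union is {a, b, c, d, e, f, g}, which is all 7 points.
No single set has all 7 points (the largest, Atlas, has 6), so 2 is optimal.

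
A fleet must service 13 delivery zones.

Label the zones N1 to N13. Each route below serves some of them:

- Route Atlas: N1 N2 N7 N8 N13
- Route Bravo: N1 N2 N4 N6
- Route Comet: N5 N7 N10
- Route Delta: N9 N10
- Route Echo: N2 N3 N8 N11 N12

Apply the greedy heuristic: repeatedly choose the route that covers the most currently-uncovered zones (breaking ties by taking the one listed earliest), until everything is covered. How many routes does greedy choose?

Greedy: pick Atlas (covers 5 new) → pick Echo (covers 3 new) → pick Bravo (covers 2 new) → pick Comet (covers 2 new) → pick Delta (covers 1 new). Total picks: 5.

5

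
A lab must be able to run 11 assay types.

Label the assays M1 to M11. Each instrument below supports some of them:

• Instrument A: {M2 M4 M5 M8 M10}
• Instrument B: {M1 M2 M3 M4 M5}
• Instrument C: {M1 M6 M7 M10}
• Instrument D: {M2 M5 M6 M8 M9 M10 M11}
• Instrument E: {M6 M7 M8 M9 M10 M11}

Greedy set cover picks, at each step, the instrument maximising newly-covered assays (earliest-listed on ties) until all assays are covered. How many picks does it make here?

Greedy: pick D (covers 7 new) → pick B (covers 3 new) → pick C (covers 1 new). Total picks: 3.
(The true minimum cover uses only 2 instruments, so greedy is not optimal here.)

3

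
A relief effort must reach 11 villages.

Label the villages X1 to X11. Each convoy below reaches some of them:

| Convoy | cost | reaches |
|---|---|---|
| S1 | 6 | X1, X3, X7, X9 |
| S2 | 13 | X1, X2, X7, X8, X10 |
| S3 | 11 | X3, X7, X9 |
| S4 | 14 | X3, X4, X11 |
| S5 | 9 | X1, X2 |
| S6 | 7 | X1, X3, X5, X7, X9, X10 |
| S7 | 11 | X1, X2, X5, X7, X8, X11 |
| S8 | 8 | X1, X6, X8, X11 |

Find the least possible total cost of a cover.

S4, S5, S6, S8 together cover every village (S4 ∪ S5 ∪ S6 ∪ S8 = {X1, X2, X3, X4, X5, X6, X7, X8, X9, X10, X11}); total cost 14 + 9 + 7 + 8 = 38.
No covering selection has total cost below 38.

38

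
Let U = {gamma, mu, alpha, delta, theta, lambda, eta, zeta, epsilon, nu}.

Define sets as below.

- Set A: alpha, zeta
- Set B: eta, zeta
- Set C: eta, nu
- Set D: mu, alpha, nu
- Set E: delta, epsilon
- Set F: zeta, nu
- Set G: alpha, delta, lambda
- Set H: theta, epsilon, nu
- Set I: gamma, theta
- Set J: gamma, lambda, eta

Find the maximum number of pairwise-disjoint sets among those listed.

4

B, D, E, I are pairwise disjoint (B={eta,zeta}; D={mu,alpha,nu}; E={delta,epsilon}; I={gamma,theta}).
Every remaining set overlaps one of these, and no 5 of the listed sets are pairwise disjoint, so 4 is the maximum.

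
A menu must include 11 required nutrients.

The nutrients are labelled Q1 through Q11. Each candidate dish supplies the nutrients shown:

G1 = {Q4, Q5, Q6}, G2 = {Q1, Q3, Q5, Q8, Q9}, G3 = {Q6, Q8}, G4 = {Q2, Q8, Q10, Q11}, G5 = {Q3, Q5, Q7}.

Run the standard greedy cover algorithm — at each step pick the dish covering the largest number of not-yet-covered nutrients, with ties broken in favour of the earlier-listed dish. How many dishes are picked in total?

4

Greedy: pick G2 (covers 5 new) → pick G4 (covers 3 new) → pick G1 (covers 2 new) → pick G5 (covers 1 new). Total picks: 4.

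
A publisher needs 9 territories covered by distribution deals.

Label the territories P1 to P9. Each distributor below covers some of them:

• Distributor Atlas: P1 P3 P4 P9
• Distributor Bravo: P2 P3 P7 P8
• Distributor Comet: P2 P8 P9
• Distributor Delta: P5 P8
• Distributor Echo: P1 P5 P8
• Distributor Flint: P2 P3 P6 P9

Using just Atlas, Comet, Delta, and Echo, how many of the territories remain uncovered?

2

Union of Atlas, Comet, Delta, Echo = {P1, P2, P3, P4, P5, P8, P9}.
Not covered: P6, P7 — 2 territories.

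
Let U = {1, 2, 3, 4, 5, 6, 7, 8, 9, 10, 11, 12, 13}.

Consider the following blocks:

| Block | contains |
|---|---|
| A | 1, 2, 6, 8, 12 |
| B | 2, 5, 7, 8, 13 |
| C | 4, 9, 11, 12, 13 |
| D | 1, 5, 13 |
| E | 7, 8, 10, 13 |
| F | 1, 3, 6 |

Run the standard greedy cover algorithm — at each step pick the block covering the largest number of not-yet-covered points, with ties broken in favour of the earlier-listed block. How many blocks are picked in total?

5

Greedy: pick A (covers 5 new) → pick C (covers 4 new) → pick B (covers 2 new) → pick E (covers 1 new) → pick F (covers 1 new). Total picks: 5.
(The true minimum cover uses only 4 blocks, so greedy is not optimal here.)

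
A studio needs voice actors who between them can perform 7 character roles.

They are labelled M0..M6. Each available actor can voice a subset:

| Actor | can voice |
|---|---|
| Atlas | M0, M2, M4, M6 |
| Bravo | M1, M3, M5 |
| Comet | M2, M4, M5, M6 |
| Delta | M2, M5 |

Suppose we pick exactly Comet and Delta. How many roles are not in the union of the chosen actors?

3

Union of Comet, Delta = {M2, M4, M5, M6}.
Not covered: M0, M1, M3 — 3 roles.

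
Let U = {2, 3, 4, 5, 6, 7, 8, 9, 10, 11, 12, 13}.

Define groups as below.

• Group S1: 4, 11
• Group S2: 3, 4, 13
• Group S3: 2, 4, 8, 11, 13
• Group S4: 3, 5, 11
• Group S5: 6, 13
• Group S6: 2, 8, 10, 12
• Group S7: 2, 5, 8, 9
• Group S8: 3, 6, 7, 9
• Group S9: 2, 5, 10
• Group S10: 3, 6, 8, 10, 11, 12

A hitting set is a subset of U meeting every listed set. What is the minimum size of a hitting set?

H = {4, 5, 6, 12} meets every group (each contains at least one member of H), and |H| = 4.
No choice of 3 points meets every group, so 4 is the minimum.

4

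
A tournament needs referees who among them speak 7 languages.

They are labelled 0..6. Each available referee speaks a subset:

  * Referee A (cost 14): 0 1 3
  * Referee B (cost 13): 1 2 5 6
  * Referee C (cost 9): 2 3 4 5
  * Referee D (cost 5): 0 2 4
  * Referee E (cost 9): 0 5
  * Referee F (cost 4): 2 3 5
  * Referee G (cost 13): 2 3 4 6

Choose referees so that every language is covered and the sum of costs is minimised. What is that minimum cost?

B, D, F together cover every language (B ∪ D ∪ F = {0, 1, 2, 3, 4, 5, 6}); total cost 13 + 5 + 4 = 22.
No covering selection has total cost below 22.

22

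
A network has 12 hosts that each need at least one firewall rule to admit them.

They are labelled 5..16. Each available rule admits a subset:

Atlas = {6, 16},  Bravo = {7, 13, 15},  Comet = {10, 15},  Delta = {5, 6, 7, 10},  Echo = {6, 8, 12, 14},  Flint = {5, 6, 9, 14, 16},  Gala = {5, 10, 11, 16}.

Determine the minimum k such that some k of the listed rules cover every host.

Bravo and Echo and Flint and Gala together: Bravo ∪ Echo ∪ Flint ∪ Gala = {5, 6, 7, 8, 9, 10, 11, 12, 13, 14, 15, 16} — every host is covered.
Only Flint contains 9, so Flint is forced; the remaining 7 hosts need at least 3 more rules (each remaining rule adds at most 3) — so at least 4 rules are needed, and 4 is optimal.

4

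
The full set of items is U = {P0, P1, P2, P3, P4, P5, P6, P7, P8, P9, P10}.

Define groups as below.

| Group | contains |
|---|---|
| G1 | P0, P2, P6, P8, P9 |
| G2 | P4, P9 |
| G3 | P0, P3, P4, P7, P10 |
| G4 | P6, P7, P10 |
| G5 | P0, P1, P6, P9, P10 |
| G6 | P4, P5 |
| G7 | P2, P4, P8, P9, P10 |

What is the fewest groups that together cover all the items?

4

Take {G3, G5, G6, G7}. Their union is {P0, P1, P2, P3, P4, P5, P6, P7, P8, P9, P10}, which is all 11 items.
No 3 of the 7 groups cover everything (all 35 combinations miss at least one item), so 4 is optimal.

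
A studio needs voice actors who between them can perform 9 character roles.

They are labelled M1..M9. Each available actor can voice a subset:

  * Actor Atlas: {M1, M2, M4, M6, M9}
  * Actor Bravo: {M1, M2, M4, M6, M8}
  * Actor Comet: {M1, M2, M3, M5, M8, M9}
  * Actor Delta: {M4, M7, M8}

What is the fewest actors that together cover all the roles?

3

Take {Atlas, Comet, Delta}. Their union is {M1, M2, M3, M4, M5, M6, M7, M8, M9}, which is all 9 roles.
Only Comet contains M3, so Comet is forced; the remaining 3 roles need at least 2 more actors (each remaining actor adds at most 2) — so at least 3 actors are needed, and 3 is optimal.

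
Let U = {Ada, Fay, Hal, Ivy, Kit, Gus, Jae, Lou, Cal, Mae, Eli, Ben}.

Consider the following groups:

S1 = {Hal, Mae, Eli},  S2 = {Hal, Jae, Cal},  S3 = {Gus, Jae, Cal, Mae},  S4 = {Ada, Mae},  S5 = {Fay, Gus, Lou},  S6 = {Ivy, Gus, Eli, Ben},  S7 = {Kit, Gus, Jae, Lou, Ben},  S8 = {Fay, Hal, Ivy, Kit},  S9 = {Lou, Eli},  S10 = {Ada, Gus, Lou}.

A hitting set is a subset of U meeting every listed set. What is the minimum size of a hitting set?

4

The 4 elements {Hal, Ivy, Lou, Mae} hit every group.
No choice of 3 elements meets every group, so 4 is the minimum.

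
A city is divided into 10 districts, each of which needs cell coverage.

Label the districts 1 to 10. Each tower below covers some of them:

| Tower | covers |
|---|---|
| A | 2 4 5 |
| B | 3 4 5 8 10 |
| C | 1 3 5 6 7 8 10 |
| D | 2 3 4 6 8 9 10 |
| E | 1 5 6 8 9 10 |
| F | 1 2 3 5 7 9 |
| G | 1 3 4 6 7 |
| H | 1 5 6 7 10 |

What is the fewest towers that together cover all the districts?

D and F together: D ∪ F = {1, 2, 3, 4, 5, 6, 7, 8, 9, 10} — every district is covered.
No single tower has all 10 districts (the largest, C, has 7), so 2 is optimal.

2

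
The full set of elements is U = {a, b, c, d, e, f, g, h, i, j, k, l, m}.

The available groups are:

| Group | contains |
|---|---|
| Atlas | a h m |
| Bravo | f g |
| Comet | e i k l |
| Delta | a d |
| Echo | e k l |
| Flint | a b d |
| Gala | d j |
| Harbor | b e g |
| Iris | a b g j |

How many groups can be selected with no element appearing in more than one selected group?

4

Atlas, Bravo, Echo, Gala are pairwise disjoint (Atlas={a,h,m}; Bravo={f,g}; Echo={e,k,l}; Gala={d,j}).
Every remaining group overlaps one of these, and no 5 of the listed groups are pairwise disjoint, so 4 is the maximum.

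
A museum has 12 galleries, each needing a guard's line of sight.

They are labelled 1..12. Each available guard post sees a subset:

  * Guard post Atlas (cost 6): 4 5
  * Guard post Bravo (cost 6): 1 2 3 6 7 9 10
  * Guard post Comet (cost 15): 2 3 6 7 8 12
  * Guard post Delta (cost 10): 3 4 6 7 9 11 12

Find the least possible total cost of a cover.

Atlas, Bravo, Comet, Delta together cover every gallery (Atlas ∪ Bravo ∪ Comet ∪ Delta = {1, 2, 3, 4, 5, 6, 7, 8, 9, 10, 11, 12}); total cost 6 + 6 + 15 + 10 = 37.
No covering selection has total cost below 37.

37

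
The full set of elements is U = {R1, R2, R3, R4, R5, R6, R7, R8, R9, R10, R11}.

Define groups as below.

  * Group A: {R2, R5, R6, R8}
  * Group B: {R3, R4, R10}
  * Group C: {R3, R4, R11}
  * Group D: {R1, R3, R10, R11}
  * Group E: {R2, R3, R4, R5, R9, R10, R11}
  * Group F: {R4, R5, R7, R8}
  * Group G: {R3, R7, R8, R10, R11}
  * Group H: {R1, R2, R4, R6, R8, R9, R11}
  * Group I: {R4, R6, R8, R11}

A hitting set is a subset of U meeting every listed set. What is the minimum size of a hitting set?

2

Take T = {R3, R8}. Each listed group contains at least one of these, so T is a hitting set of size 2.
The groups A, B are pairwise disjoint, so any hitting set needs a separate element for each — at least 2. Hence 2 is optimal.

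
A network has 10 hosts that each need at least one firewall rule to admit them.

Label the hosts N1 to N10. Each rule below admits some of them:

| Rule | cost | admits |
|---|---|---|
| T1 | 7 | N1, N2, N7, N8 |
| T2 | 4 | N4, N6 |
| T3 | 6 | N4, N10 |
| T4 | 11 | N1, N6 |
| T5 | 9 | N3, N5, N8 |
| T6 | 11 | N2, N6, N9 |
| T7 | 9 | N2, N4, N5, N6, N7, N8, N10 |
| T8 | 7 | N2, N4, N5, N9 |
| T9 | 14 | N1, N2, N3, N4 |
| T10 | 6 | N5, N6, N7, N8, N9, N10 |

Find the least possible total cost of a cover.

T9, T10 together cover every host (T9 ∪ T10 = {N1, N2, N3, N4, N5, N6, N7, N8, N9, N10}); total cost 14 + 6 = 20.
The greedy pick T10, T1, T2, T5 costs 26; no covering selection beats 20.

20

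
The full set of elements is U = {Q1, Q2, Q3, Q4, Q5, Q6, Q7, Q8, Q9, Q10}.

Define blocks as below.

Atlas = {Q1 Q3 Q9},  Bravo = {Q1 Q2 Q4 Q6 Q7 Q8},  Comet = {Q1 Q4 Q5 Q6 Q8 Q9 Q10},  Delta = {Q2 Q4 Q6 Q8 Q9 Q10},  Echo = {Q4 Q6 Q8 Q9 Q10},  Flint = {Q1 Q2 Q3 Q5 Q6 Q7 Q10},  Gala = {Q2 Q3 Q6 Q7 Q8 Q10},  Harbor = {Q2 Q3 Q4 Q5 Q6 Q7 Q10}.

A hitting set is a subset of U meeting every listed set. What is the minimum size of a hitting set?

The 2 elements {Q3, Q6} hit every block.
No single element lies in every block, so at least 2 are needed and 2 is optimal.

2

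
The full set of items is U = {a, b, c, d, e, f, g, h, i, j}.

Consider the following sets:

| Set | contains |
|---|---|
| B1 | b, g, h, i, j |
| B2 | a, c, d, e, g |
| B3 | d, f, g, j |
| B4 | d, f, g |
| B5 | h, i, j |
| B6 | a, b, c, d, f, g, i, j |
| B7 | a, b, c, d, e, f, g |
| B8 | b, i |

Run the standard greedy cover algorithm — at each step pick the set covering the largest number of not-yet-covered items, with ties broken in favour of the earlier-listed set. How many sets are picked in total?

3

Greedy: pick B6 (covers 8 new) → pick B1 (covers 1 new) → pick B2 (covers 1 new). Total picks: 3.
(The true minimum cover uses only 2 sets, so greedy is not optimal here.)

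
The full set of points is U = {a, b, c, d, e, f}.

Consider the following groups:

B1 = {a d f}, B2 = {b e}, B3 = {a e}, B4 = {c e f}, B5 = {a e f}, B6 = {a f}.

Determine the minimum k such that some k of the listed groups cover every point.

3

B1 and B2 and B4 together: B1 ∪ B2 ∪ B4 = {a, b, c, d, e, f} — every point is covered.
Only B2 contains b, so B2 is forced; the remaining 4 points need at least 2 more groups (each remaining group adds at most 3) — so at least 3 groups are needed, and 3 is optimal.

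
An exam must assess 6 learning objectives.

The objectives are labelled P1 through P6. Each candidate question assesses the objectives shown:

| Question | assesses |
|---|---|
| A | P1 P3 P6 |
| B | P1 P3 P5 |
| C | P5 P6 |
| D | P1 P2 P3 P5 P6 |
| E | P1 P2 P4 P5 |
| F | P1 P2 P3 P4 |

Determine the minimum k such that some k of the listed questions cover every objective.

2

D and F together: D ∪ F = {P1, P2, P3, P4, P5, P6} — every objective is covered.
No single question has all 6 objectives (the largest, D, has 5), so 2 is optimal.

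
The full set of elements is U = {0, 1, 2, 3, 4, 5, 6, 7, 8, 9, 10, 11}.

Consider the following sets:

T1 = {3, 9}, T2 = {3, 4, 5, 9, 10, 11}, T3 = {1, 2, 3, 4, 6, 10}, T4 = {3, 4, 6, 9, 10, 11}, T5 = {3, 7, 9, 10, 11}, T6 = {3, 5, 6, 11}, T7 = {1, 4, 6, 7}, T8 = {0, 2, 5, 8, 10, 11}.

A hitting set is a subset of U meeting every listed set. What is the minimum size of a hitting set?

3

Take H = {1, 3, 11}. Each listed set contains at least one of these, so H is a hitting set of size 3.
The sets T1, T7, T8 are pairwise disjoint, so any hitting set needs a separate element for each — at least 3. Hence 3 is optimal.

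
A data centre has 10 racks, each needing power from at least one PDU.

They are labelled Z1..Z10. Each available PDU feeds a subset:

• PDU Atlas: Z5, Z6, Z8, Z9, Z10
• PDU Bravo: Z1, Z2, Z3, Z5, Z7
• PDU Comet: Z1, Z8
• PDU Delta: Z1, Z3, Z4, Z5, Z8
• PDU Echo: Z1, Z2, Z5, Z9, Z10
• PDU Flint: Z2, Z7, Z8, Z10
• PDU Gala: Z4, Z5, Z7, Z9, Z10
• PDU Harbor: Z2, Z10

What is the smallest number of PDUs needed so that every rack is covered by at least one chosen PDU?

3

Take {Atlas, Delta, Flint}. Their union is {Z1, Z2, Z3, Z4, Z5, Z6, Z7, Z8, Z9, Z10}, which is all 10 racks.
Only Atlas contains Z6, so Atlas is forced; the remaining 5 racks need at least 2 more PDUs (each remaining PDU adds at most 4) — so at least 3 PDUs are needed, and 3 is optimal.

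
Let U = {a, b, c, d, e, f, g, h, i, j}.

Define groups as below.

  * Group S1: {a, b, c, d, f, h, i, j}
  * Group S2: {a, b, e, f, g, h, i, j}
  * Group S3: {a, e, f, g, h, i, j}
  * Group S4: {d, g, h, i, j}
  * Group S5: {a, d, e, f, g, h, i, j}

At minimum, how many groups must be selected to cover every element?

S1 and S2 cover everything between them: the union {a, b, c, d, e, f, g, h, i, j} is all of U.
No single group has all 10 elements (the largest, S1, has 8), so 2 is optimal.

2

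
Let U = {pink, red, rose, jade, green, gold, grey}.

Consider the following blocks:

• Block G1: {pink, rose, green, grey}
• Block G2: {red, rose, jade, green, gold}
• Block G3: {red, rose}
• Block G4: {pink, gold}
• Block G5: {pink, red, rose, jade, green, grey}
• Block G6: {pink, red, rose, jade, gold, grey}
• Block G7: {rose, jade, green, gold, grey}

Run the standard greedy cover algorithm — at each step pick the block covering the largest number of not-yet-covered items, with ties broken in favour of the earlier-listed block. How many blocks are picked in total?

Greedy: pick G5 (covers 6 new) → pick G2 (covers 1 new). Total picks: 2.

2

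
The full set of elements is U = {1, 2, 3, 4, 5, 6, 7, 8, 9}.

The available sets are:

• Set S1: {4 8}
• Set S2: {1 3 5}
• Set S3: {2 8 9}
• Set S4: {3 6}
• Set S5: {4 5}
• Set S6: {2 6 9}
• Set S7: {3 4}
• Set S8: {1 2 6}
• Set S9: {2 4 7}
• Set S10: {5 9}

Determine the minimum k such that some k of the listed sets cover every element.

4

S2 and S3 and S4 and S9 together: S2 ∪ S3 ∪ S4 ∪ S9 = {1, 2, 3, 4, 5, 6, 7, 8, 9} — every element is covered.
No 3 of the 10 sets cover everything (all 120 combinations miss at least one element), so 4 is optimal.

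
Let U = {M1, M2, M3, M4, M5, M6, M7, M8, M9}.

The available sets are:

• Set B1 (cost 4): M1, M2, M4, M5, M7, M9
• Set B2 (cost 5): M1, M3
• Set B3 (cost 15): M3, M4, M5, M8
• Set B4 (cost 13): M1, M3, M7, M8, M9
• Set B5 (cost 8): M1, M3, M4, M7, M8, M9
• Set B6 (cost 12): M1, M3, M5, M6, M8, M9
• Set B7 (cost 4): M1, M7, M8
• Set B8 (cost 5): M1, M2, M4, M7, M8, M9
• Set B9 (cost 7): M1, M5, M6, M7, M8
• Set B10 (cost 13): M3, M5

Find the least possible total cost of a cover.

B1, B6 together cover every element (B1 ∪ B6 = {M1, M2, M3, M4, M5, M6, M7, M8, M9}); total cost 4 + 12 = 16.
No covering selection has total cost below 16.

16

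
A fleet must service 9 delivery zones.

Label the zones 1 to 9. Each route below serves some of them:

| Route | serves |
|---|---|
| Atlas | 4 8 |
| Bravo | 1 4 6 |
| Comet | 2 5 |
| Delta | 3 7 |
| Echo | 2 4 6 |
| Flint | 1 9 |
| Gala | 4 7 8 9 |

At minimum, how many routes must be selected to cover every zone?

4

Bravo and Comet and Delta and Gala together: Bravo ∪ Comet ∪ Delta ∪ Gala = {1, 2, 3, 4, 5, 6, 7, 8, 9} — every zone is covered.
Only Delta contains 3, so Delta is forced; the remaining 7 zones need at least 3 more routes (each remaining route adds at most 3) — so at least 4 routes are needed, and 4 is optimal.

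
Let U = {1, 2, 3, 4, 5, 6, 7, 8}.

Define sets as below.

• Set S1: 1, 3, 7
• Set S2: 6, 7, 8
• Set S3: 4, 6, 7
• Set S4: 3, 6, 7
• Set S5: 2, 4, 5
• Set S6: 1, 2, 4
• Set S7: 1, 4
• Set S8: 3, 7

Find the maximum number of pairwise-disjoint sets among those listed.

S4, S7 are pairwise disjoint (S4={3,6,7}; S7={1,4}).
Every remaining set overlaps one of these, and no 3 of the listed sets are pairwise disjoint, so 2 is the maximum.

2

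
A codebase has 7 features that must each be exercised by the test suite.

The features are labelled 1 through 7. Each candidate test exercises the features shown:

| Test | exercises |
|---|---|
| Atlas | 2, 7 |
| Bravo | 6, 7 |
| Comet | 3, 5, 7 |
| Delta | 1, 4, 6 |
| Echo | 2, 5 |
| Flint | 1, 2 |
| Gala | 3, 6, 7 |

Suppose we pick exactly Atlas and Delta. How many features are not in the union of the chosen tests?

Union of Atlas, Delta = {1, 2, 4, 6, 7}.
Not covered: 3, 5 — 2 features.

2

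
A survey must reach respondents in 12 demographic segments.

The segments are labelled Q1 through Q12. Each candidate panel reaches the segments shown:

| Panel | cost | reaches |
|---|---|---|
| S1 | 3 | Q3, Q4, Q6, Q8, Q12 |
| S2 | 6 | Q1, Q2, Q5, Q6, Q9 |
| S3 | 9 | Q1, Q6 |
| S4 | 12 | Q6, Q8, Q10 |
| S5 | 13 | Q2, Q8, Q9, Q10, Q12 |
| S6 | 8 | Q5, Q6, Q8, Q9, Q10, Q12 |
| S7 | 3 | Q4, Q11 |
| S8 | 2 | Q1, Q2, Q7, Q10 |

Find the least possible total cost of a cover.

14

S1, S2, S7, S8 together cover every segment (S1 ∪ S2 ∪ S7 ∪ S8 = {Q1, Q2, Q3, Q4, Q5, Q6, Q7, Q8, Q9, Q10, Q11, Q12}); total cost 3 + 6 + 3 + 2 = 14.
No covering selection has total cost below 14.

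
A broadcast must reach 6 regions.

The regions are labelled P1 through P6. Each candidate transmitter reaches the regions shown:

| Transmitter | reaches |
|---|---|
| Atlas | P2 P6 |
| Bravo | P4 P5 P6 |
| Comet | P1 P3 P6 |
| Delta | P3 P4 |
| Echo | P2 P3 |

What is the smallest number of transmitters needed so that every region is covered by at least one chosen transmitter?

3

Take {Bravo, Comet, Echo}. Their union is {P1, P2, P3, P4, P5, P6}, which is all 6 regions.
Only Comet contains P1, so Comet is forced; the remaining 3 regions need at least 2 more transmitters (each remaining transmitter adds at most 2) — so at least 3 transmitters are needed, and 3 is optimal.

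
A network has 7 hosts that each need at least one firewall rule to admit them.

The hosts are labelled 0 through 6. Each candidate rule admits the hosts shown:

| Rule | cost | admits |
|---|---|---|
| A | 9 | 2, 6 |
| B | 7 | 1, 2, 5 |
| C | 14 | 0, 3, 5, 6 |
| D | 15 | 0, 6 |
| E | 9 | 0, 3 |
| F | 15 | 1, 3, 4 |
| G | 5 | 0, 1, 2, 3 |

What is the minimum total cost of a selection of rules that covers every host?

34

C, F, G together cover every host (C ∪ F ∪ G = {0, 1, 2, 3, 4, 5, 6}); total cost 14 + 15 + 5 = 34.
The greedy pick G, B, A, F costs 36; no covering selection beats 34.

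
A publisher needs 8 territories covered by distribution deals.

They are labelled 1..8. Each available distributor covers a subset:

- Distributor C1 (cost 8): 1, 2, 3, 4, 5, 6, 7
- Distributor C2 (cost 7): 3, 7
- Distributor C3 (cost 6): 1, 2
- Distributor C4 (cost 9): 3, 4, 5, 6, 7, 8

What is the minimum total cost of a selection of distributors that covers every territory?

15

C3, C4 together cover every territory (C3 ∪ C4 = {1, 2, 3, 4, 5, 6, 7, 8}); total cost 6 + 9 = 15.
The greedy pick C1, C4 costs 17; no covering selection beats 15.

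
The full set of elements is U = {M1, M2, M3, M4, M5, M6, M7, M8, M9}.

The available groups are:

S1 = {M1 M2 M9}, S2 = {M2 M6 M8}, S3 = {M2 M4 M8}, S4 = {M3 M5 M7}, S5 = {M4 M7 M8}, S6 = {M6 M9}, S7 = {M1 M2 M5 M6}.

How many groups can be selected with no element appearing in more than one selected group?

S3, S4, S6 are pairwise disjoint (S3={M2,M4,M8}; S4={M3,M5,M7}; S6={M6,M9}).
Every remaining group overlaps one of these, and no 4 of the listed groups are pairwise disjoint, so 3 is the maximum.

3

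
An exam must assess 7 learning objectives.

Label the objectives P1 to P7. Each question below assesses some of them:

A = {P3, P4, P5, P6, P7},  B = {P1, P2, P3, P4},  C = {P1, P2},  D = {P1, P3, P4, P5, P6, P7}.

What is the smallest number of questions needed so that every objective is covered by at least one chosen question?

2

Take {B, D}. Their union is {P1, P2, P3, P4, P5, P6, P7}, which is all 7 objectives.
No single question has all 7 objectives (the largest, D, has 6), so 2 is optimal.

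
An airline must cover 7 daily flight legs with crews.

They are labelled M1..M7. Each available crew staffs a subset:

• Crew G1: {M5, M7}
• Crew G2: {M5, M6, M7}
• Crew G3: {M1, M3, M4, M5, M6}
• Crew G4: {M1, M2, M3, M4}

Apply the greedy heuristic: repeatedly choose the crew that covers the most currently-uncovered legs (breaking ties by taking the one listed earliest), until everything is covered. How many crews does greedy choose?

3

Greedy: pick G3 (covers 5 new) → pick G1 (covers 1 new) → pick G4 (covers 1 new). Total picks: 3.
(The true minimum cover uses only 2 crews, so greedy is not optimal here.)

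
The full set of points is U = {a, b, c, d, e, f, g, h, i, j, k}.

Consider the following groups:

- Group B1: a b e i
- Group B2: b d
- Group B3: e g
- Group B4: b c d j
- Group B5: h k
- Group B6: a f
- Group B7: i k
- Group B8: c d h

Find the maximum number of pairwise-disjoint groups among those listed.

4

B2, B3, B6, B7 are pairwise disjoint (B2={b,d}; B3={e,g}; B6={a,f}; B7={i,k}).
Every remaining group overlaps one of these, and no 5 of the listed groups are pairwise disjoint, so 4 is the maximum.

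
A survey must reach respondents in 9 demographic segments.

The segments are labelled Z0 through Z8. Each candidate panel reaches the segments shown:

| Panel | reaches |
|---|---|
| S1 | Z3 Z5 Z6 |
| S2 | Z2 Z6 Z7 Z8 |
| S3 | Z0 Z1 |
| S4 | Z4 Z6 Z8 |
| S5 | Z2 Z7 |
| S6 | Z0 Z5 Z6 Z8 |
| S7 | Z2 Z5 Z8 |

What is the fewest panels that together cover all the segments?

Take {S1, S2, S3, S4}. Their union is {Z0, Z1, Z2, Z3, Z4, Z5, Z6, Z7, Z8}, which is all 9 segments.
Only S4 contains Z4, so S4 is forced; the remaining 6 segments need at least 3 more panels (each remaining panel adds at most 2) — so at least 4 panels are needed, and 4 is optimal.

4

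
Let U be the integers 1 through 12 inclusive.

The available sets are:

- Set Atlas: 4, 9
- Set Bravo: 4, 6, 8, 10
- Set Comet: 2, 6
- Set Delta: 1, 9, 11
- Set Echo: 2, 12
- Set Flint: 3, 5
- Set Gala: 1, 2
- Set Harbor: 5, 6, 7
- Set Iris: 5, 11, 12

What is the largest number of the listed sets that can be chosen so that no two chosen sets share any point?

Bravo, Delta, Echo, Flint are pairwise disjoint (Bravo={4,6,8,10}; Delta={1,9,11}; Echo={2,12}; Flint={3,5}).
Every remaining set overlaps one of these, and no 5 of the listed sets are pairwise disjoint, so 4 is the maximum.

4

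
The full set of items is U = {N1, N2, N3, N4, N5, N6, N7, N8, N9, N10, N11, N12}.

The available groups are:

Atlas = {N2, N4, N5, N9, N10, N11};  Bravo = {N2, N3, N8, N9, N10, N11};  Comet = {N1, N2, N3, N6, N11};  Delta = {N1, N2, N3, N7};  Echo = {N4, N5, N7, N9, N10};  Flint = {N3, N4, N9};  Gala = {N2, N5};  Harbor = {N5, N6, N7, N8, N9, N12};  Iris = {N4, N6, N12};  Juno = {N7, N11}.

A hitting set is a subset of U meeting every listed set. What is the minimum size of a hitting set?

3

Take H = {N2, N4, N7}. Each listed group contains at least one of these, so H is a hitting set of size 3.
The groups Flint, Gala, Juno are pairwise disjoint, so any hitting set needs a separate item for each — at least 3. Hence 3 is optimal.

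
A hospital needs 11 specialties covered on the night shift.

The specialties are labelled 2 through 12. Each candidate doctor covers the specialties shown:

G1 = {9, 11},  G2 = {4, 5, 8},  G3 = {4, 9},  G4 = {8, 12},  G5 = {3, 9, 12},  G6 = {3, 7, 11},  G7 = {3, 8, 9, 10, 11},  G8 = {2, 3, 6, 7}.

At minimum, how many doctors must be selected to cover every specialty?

Take {G2, G5, G7, G8}. Their union is {2, 3, 4, 5, 6, 7, 8, 9, 10, 11, 12}, which is all 11 specialties.
No 3 of the 8 doctors cover everything (all 56 combinations miss at least one specialty), so 4 is optimal.

4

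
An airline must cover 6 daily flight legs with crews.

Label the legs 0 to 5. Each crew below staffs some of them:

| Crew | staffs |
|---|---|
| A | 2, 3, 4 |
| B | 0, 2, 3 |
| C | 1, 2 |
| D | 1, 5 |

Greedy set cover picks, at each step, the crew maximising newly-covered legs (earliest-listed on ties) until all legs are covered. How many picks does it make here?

3

Greedy: pick A (covers 3 new) → pick D (covers 2 new) → pick B (covers 1 new). Total picks: 3.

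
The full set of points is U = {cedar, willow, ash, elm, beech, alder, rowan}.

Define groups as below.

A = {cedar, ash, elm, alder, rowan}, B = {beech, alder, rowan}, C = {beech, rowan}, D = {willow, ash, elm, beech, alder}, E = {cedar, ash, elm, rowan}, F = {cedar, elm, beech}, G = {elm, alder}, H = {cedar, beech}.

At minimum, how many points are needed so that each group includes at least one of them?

The 2 points {elm, beech} hit every group.
The groups G, H are pairwise disjoint, so any hitting set needs a separate point for each — at least 2. Hence 2 is optimal.

2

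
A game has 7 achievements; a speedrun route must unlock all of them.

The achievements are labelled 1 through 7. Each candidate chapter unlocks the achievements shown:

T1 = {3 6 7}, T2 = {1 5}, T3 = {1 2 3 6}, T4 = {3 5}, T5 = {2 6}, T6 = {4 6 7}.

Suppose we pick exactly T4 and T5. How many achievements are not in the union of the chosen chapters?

Union of T4, T5 = {2, 3, 5, 6}.
Not covered: 1, 4, 7 — 3 achievements.

3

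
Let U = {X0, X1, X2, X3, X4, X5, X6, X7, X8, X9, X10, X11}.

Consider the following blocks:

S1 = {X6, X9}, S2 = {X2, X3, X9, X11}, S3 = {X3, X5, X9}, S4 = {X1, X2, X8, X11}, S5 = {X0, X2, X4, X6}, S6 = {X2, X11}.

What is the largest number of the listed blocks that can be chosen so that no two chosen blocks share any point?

2

S1, S6 are pairwise disjoint (S1={X6,X9}; S6={X2,X11}).
Every remaining block overlaps one of these, and no 3 of the listed blocks are pairwise disjoint, so 2 is the maximum.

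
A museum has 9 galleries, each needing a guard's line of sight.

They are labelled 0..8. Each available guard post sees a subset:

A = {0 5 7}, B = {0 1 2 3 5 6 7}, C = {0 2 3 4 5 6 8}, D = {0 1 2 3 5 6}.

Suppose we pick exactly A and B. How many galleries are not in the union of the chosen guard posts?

Union of A, B = {0, 1, 2, 3, 5, 6, 7}.
Not covered: 4, 8 — 2 galleries.

2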